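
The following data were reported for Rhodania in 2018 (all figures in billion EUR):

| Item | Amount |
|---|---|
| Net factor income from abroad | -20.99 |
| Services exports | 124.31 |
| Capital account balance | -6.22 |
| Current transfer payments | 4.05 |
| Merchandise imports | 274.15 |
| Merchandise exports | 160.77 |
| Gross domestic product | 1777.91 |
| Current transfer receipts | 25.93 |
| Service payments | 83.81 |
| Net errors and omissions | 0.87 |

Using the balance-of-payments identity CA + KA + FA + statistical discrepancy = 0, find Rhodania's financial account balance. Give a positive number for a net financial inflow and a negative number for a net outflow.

77.34

Goods balance = 160.77 - 274.15 = -113.38
Services balance = 124.31 - 83.81 = 40.50
Trade balance (goods + services) = -113.38 + 40.50 = -72.88
Net primary income = -20.99
Net secondary income = 25.93 - 4.05 = 21.88
Current account = -72.88 + (-20.99) + 21.88 = -71.99
Financial account = -(-71.99 + (-6.22) + 0.87) = 77.34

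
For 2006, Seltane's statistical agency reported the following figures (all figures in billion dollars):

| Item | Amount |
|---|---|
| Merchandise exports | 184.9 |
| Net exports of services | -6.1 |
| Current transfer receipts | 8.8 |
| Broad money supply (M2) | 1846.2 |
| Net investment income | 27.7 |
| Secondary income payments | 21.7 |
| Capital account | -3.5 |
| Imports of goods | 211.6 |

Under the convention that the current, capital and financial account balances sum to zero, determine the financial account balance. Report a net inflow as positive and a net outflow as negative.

Goods balance = 184.9 - 211.6 = -26.7
Services balance = -6.1
Trade balance (goods + services) = -26.7 + (-6.1) = -32.8
Net primary income = 27.7
Net secondary income = 8.8 - 21.7 = -12.9
Current account = -32.8 + 27.7 + (-12.9) = -18.0
Financial account = -(-18.0 + (-3.5)) = 21.5

21.5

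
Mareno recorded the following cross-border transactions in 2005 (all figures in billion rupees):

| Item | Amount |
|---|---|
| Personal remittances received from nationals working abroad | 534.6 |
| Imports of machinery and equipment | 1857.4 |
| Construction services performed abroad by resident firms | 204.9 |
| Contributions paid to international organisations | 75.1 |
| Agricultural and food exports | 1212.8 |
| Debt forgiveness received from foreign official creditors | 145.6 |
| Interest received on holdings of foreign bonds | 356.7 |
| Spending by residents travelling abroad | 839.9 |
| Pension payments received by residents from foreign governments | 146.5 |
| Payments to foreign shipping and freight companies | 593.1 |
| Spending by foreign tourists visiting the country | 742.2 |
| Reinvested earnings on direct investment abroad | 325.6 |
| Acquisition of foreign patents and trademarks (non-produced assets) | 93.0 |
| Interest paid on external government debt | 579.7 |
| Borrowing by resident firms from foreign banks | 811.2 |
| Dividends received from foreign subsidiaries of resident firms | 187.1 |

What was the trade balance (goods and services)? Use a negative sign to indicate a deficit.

Goods: 1212.8 - 1857.4 = -644.6
Services: 742.2 - 593.1 - 839.9 + 204.9 = -485.9
Trade balance = -644.6 + (-485.9) = -1130.5
(Excluded from the trade balance — secondary income: personal remittances received from nationals working abroad 534.6, contributions paid to international organisations 75.1, pension payments received by residents from foreign governments 146.5; capital account: debt forgiveness received from foreign official creditors 145.6, acquisition of foreign patents and trademarks (non-produced assets) 93.0; primary income: interest received on holdings of foreign bonds 356.7, reinvested earnings on direct investment abroad 325.6, interest paid on external government debt 579.7, dividends received from foreign subsidiaries of resident firms 187.1; financial account: borrowing by resident firms from foreign banks 811.2.)

-1130.5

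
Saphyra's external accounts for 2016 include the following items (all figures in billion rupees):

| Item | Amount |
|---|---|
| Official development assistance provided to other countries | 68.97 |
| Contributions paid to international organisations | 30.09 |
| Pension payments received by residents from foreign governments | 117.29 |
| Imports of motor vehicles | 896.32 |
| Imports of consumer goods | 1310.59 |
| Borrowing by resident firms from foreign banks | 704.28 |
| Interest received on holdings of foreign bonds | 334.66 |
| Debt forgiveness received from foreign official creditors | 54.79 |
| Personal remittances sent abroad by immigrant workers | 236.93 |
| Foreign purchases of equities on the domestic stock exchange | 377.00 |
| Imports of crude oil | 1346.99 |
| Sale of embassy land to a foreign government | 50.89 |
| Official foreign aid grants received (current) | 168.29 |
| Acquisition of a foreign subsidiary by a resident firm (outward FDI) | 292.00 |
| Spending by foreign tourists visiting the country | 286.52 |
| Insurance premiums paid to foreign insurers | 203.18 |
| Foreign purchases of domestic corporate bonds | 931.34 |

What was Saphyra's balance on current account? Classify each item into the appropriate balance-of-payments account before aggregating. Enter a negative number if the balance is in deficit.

Goods: -896.32 - 1310.59 - 1346.99 = -3553.90
Services: 286.52 - 203.18 = 83.34
Primary income: 334.66
Secondary income: 117.29 - 68.97 + 168.29 - 236.93 - 30.09 = -50.41
Current account = (-3553.90) + 83.34 + 334.66 + (-50.41) = -3186.31
(Excluded from the current account — financial account: borrowing by resident firms from foreign banks 704.28, foreign purchases of equities on the domestic stock exchange 377.00, acquisition of a foreign subsidiary by a resident firm (outward FDI) 292.00, foreign purchases of domestic corporate bonds 931.34; capital account: debt forgiveness received from foreign official creditors 54.79, sale of embassy land to a foreign government 50.89.)

-3186.31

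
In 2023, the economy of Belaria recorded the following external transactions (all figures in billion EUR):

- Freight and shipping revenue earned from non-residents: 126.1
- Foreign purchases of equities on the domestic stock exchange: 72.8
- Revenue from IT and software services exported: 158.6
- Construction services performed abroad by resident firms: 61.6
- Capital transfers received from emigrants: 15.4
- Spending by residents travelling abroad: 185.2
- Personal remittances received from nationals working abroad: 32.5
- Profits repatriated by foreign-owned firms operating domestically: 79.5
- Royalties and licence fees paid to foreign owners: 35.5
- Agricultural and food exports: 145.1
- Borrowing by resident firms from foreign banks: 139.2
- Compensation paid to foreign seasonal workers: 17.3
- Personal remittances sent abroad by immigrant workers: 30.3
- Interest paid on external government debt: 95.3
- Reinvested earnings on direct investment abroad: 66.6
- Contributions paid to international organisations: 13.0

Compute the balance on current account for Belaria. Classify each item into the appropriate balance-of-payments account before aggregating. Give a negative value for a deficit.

134.4

Goods: 145.1
Services: -35.5 + 61.6 + 126.1 - 185.2 + 158.6 = 125.6
Primary income: -17.3 - 79.5 + 66.6 - 95.3 = -125.5
Secondary income: -30.3 - 13.0 + 32.5 = -10.8
Current account = 145.1 + 125.6 + (-125.5) + (-10.8) = 134.4
(Excluded from the current account — financial account: foreign purchases of equities on the domestic stock exchange 72.8, borrowing by resident firms from foreign banks 139.2; capital account: capital transfers received from emigrants 15.4.)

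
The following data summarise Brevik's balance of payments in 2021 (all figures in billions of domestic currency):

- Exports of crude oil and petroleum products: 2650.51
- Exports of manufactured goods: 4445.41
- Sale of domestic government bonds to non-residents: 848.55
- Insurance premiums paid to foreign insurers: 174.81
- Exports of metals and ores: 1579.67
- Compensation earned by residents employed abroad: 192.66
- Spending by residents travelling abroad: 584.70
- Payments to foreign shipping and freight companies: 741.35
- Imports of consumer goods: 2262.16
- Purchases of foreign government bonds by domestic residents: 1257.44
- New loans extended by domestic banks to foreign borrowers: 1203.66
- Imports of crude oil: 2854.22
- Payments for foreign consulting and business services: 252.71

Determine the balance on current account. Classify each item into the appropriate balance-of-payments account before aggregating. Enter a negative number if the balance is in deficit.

Goods: 2650.51 + 4445.41 - 2262.16 + 1579.67 - 2854.22 = 3559.21
Services: -741.35 - 252.71 - 174.81 - 584.70 = -1753.57
Primary income: 192.66
Current account = 3559.21 + (-1753.57) + 192.66 = 1998.30
(Excluded from the current account — financial account: sale of domestic government bonds to non-residents 848.55, purchases of foreign government bonds by domestic residents 1257.44, new loans extended by domestic banks to foreign borrowers 1203.66.)

1998.30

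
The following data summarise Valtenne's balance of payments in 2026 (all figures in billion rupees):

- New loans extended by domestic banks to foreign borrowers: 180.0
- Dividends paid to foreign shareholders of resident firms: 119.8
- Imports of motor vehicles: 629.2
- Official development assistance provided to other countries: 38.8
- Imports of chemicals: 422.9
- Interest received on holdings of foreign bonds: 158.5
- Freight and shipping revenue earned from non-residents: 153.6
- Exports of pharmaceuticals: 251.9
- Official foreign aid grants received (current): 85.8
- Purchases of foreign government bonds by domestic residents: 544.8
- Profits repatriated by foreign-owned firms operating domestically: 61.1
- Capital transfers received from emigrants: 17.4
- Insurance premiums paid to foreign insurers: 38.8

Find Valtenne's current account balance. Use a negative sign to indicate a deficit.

Goods: -422.9 - 629.2 + 251.9 = -800.2
Services: 153.6 - 38.8 = 114.8
Primary income: 158.5 - 61.1 - 119.8 = -22.4
Secondary income: -38.8 + 85.8 = 47.0
Current account = (-800.2) + 114.8 + (-22.4) + 47.0 = -660.8
(Excluded from the current account — financial account: new loans extended by domestic banks to foreign borrowers 180.0, purchases of foreign government bonds by domestic residents 544.8; capital account: capital transfers received from emigrants 17.4.)

-660.8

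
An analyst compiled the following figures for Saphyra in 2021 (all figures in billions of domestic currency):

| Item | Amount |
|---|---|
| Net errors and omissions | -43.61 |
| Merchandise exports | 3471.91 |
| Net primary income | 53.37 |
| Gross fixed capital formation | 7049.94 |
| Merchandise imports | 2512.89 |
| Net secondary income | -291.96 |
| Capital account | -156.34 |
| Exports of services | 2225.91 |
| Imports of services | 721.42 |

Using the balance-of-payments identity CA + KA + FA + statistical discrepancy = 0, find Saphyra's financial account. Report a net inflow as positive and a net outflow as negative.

Goods balance = 3471.91 - 2512.89 = 959.02
Services balance = 2225.91 - 721.42 = 1504.49
Trade balance (goods + services) = 959.02 + 1504.49 = 2463.51
Net primary income = 53.37
Net secondary income = -291.96
Current account = 2463.51 + 53.37 + (-291.96) = 2224.92
Financial account = -(2224.92 + (-156.34) + (-43.61)) = -2024.97

-2024.97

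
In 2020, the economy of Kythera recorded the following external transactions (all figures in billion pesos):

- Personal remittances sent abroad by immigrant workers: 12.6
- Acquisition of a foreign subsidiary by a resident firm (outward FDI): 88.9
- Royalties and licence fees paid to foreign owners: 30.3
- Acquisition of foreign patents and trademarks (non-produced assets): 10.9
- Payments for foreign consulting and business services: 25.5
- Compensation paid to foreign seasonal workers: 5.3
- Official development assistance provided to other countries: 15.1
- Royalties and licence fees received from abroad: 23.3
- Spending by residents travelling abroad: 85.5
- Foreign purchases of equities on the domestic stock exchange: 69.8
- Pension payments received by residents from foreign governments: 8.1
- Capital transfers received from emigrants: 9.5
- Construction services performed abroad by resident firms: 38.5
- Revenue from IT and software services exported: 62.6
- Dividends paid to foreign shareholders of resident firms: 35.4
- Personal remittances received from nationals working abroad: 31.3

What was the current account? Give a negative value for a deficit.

Services: 38.5 + 23.3 + 62.6 - 30.3 - 25.5 - 85.5 = -16.9
Primary income: -5.3 - 35.4 = -40.7
Secondary income: -12.6 - 15.1 + 8.1 + 31.3 = 11.7
Current account = (-16.9) + (-40.7) + 11.7 = -45.9
(Excluded from the current account — financial account: acquisition of a foreign subsidiary by a resident firm (outward FDI) 88.9, foreign purchases of equities on the domestic stock exchange 69.8; capital account: acquisition of foreign patents and trademarks (non-produced assets) 10.9, capital transfers received from emigrants 9.5.)

-45.9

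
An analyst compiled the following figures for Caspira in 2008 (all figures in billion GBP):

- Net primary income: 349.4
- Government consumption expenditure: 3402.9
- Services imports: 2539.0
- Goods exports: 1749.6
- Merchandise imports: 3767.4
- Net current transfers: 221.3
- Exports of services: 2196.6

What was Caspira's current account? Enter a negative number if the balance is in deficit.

Goods balance = 1749.6 - 3767.4 = -2017.8
Services balance = 2196.6 - 2539.0 = -342.4
Trade balance (goods + services) = -2017.8 + (-342.4) = -2360.2
Net primary income = 349.4
Net secondary income = 221.3
Current account = -2360.2 + 349.4 + 221.3 = -1789.5

-1789.5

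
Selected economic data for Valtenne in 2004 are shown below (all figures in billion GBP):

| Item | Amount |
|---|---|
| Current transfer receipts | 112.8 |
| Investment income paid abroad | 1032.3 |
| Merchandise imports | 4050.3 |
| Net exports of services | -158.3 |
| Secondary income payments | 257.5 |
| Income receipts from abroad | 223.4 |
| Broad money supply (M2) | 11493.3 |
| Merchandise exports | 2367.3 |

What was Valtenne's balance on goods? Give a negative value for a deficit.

Goods balance = 2367.3 - 4050.3 = -1683.0

-1683.0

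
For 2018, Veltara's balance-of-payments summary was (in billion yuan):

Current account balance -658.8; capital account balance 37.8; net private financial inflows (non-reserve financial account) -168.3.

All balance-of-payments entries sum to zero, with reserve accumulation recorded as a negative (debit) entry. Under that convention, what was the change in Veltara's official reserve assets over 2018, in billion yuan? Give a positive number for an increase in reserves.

Official reserve transactions balance = -((-658.8) + 37.8 + (-168.3)) = 789.3
An accumulation of reserves is recorded as a debit (negative entry), so the change in the stock of reserves is the negative of that balance.
Change in official reserves = -(789.3) = -789.3

-789.3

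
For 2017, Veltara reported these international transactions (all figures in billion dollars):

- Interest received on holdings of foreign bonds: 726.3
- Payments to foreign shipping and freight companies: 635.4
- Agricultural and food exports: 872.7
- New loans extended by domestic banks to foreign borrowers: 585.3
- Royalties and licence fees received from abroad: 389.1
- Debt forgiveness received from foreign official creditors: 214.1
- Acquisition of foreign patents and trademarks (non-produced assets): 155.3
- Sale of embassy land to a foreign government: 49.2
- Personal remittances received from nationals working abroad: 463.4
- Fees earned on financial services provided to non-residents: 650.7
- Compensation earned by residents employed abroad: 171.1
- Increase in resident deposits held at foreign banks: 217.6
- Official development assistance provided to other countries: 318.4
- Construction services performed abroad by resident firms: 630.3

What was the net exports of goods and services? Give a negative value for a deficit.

1907.4

Goods: 872.7
Services: -635.4 + 630.3 + 650.7 + 389.1 = 1034.7
Trade balance = 872.7 + 1034.7 = 1907.4
(Excluded from the trade balance — primary income: interest received on holdings of foreign bonds 726.3, compensation earned by residents employed abroad 171.1; financial account: new loans extended by domestic banks to foreign borrowers 585.3, increase in resident deposits held at foreign banks 217.6; capital account: debt forgiveness received from foreign official creditors 214.1, acquisition of foreign patents and trademarks (non-produced assets) 155.3, sale of embassy land to a foreign government 49.2; secondary income: personal remittances received from nationals working abroad 463.4, official development assistance provided to other countries 318.4.)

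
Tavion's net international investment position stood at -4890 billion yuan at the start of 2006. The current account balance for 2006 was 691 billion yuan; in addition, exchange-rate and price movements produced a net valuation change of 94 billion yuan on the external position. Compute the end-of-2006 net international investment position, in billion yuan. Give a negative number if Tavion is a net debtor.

Change in NIIP = current account + net valuation change = 691 + 94 = 785
End-of-year NIIP = -4890 + 785 = -4105

-4105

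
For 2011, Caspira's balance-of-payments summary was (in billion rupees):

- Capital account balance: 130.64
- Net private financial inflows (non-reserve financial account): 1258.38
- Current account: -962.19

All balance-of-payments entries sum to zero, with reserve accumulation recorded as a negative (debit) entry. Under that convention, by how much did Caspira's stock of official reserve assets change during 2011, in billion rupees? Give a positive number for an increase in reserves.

Official reserve transactions balance = -((-962.19) + 130.64 + 1258.38) = -426.83
An accumulation of reserves is recorded as a debit (negative entry), so the change in the stock of reserves is the negative of that balance.
Change in official reserves = -(-426.83) = 426.83

426.83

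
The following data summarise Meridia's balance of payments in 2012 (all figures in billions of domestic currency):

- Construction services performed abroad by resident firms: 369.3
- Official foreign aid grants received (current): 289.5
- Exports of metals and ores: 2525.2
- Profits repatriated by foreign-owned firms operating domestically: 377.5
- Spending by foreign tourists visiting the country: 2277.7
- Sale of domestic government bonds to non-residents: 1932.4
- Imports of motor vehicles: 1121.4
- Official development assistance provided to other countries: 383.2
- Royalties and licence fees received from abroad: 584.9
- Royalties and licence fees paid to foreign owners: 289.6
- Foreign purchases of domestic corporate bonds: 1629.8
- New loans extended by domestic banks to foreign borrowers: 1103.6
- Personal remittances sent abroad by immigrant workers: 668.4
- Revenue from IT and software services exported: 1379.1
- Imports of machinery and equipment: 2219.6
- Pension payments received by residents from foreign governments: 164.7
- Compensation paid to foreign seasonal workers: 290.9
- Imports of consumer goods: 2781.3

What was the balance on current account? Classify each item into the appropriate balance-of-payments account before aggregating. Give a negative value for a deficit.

-541.5

Goods: -2781.3 + 2525.2 - 1121.4 - 2219.6 = -3597.1
Services: -289.6 + 584.9 + 369.3 + 2277.7 + 1379.1 = 4321.4
Primary income: -377.5 - 290.9 = -668.4
Secondary income: 164.7 + 289.5 - 383.2 - 668.4 = -597.4
Current account = (-3597.1) + 4321.4 + (-668.4) + (-597.4) = -541.5
(Excluded from the current account — financial account: sale of domestic government bonds to non-residents 1932.4, foreign purchases of domestic corporate bonds 1629.8, new loans extended by domestic banks to foreign borrowers 1103.6.)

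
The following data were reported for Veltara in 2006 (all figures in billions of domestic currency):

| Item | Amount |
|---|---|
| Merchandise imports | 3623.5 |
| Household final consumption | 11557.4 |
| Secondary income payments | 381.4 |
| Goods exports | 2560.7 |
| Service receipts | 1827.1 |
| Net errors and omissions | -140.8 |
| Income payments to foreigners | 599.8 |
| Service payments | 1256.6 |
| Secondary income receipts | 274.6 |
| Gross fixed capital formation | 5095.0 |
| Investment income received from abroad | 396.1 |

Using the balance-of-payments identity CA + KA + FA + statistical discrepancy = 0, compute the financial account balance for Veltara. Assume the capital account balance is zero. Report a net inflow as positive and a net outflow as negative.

943.6

Goods balance = 2560.7 - 3623.5 = -1062.8
Services balance = 1827.1 - 1256.6 = 570.5
Trade balance (goods + services) = -1062.8 + 570.5 = -492.3
Net primary income = 396.1 - 599.8 = -203.7
Net secondary income = 274.6 - 381.4 = -106.8
Current account = -492.3 + (-203.7) + (-106.8) = -802.8
Financial account = -(-802.8 + (-140.8)) = 943.6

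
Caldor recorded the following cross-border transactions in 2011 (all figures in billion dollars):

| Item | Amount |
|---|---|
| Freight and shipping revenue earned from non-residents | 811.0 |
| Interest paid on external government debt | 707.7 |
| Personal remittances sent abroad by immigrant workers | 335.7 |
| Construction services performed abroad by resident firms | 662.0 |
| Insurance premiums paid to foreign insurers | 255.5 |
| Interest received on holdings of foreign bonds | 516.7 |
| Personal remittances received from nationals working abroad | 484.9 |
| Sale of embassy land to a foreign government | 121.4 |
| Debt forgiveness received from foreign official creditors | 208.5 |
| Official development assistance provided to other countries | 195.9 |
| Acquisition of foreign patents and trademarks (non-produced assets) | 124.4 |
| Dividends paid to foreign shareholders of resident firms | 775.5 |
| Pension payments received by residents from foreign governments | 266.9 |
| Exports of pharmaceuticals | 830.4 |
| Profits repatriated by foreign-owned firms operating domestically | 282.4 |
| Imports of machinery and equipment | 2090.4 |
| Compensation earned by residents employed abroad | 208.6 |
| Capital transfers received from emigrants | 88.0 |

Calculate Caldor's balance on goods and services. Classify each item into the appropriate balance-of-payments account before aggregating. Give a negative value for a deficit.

-42.5

Goods: -2090.4 + 830.4 = -1260.0
Services: -255.5 + 662.0 + 811.0 = 1217.5
Trade balance = -1260.0 + 1217.5 = -42.5
(Excluded from the trade balance — primary income: interest paid on external government debt 707.7, interest received on holdings of foreign bonds 516.7, dividends paid to foreign shareholders of resident firms 775.5, profits repatriated by foreign-owned firms operating domestically 282.4, compensation earned by residents employed abroad 208.6; secondary income: personal remittances sent abroad by immigrant workers 335.7, personal remittances received from nationals working abroad 484.9, official development assistance provided to other countries 195.9, pension payments received by residents from foreign governments 266.9; capital account: sale of embassy land to a foreign government 121.4, debt forgiveness received from foreign official creditors 208.5, acquisition of foreign patents and trademarks (non-produced assets) 124.4, capital transfers received from emigrants 88.0.)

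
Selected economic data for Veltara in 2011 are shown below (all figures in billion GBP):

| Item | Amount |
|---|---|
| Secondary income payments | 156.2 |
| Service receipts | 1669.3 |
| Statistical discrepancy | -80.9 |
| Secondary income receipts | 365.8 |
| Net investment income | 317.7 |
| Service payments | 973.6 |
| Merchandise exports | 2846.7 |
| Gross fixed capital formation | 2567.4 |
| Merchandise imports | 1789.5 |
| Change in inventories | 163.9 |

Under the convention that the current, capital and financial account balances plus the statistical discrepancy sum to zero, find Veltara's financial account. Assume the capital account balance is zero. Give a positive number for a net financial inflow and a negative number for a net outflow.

-2199.3

Goods balance = 2846.7 - 1789.5 = 1057.2
Services balance = 1669.3 - 973.6 = 695.7
Trade balance (goods + services) = 1057.2 + 695.7 = 1752.9
Net primary income = 317.7
Net secondary income = 365.8 - 156.2 = 209.6
Current account = 1752.9 + 317.7 + 209.6 = 2280.2
Financial account = -(2280.2 + (-80.9)) = -2199.3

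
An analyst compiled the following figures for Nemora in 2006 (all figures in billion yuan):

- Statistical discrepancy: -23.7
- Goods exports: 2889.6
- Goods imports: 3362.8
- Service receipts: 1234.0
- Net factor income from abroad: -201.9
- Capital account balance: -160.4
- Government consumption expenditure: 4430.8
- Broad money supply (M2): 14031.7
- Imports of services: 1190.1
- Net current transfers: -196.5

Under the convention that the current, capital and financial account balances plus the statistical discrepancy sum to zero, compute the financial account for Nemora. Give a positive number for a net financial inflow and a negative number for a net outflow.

1011.8

Goods balance = 2889.6 - 3362.8 = -473.2
Services balance = 1234.0 - 1190.1 = 43.9
Trade balance (goods + services) = -473.2 + 43.9 = -429.3
Net primary income = -201.9
Net secondary income = -196.5
Current account = -429.3 + (-201.9) + (-196.5) = -827.7
Financial account = -(-827.7 + (-160.4) + (-23.7)) = 1011.8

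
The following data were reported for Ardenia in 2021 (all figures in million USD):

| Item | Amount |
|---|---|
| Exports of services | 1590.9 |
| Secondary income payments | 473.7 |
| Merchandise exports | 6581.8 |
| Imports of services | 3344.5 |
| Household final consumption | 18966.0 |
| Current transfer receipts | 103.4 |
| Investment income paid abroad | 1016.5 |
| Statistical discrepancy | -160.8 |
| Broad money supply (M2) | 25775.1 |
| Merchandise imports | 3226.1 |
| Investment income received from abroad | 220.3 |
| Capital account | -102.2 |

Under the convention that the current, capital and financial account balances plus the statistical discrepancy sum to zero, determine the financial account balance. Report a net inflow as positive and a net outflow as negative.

-172.6

Goods balance = 6581.8 - 3226.1 = 3355.7
Services balance = 1590.9 - 3344.5 = -1753.6
Trade balance (goods + services) = 3355.7 + (-1753.6) = 1602.1
Net primary income = 220.3 - 1016.5 = -796.2
Net secondary income = 103.4 - 473.7 = -370.3
Current account = 1602.1 + (-796.2) + (-370.3) = 435.6
Financial account = -(435.6 + (-102.2) + (-160.8)) = -172.6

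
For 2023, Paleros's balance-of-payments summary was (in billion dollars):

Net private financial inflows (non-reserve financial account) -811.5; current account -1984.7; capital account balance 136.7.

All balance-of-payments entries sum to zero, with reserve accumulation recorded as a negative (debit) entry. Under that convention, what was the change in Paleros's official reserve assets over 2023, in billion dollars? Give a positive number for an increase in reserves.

Official reserve transactions balance = -((-1984.7) + 136.7 + (-811.5)) = 2659.5
An accumulation of reserves is recorded as a debit (negative entry), so the change in the stock of reserves is the negative of that balance.
Change in official reserves = -(2659.5) = -2659.5

-2659.5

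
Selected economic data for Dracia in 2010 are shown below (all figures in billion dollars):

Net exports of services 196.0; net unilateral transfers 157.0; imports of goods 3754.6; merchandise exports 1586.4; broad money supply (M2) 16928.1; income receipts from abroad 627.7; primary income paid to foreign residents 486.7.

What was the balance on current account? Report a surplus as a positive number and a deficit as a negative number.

Goods balance = 1586.4 - 3754.6 = -2168.2
Services balance = 196.0
Trade balance (goods + services) = -2168.2 + 196.0 = -1972.2
Net primary income = 627.7 - 486.7 = 141.0
Net secondary income = 157.0
Current account = -1972.2 + 141.0 + 157.0 = -1674.2

-1674.2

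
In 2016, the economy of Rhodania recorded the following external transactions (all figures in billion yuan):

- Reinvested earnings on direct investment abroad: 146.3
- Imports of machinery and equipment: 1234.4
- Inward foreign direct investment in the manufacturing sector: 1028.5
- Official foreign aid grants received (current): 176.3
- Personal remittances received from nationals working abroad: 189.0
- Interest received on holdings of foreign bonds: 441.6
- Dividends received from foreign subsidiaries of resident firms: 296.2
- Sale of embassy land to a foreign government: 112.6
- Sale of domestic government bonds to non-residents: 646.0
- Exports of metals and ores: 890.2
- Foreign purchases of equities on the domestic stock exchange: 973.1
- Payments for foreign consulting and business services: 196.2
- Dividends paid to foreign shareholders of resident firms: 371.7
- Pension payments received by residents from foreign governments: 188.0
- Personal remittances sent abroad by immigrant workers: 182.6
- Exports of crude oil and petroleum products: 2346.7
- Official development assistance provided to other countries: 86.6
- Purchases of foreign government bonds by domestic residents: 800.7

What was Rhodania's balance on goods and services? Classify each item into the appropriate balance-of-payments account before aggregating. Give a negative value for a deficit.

1806.3

Goods: -1234.4 + 890.2 + 2346.7 = 2002.5
Services: -196.2
Trade balance = 2002.5 + (-196.2) = 1806.3
(Excluded from the trade balance — primary income: reinvested earnings on direct investment abroad 146.3, interest received on holdings of foreign bonds 441.6, dividends received from foreign subsidiaries of resident firms 296.2, dividends paid to foreign shareholders of resident firms 371.7; financial account: inward foreign direct investment in the manufacturing sector 1028.5, sale of domestic government bonds to non-residents 646.0, foreign purchases of equities on the domestic stock exchange 973.1, purchases of foreign government bonds by domestic residents 800.7; secondary income: official foreign aid grants received (current) 176.3, personal remittances received from nationals working abroad 189.0, pension payments received by residents from foreign governments 188.0, personal remittances sent abroad by immigrant workers 182.6, official development assistance provided to other countries 86.6; capital account: sale of embassy land to a foreign government 112.6.)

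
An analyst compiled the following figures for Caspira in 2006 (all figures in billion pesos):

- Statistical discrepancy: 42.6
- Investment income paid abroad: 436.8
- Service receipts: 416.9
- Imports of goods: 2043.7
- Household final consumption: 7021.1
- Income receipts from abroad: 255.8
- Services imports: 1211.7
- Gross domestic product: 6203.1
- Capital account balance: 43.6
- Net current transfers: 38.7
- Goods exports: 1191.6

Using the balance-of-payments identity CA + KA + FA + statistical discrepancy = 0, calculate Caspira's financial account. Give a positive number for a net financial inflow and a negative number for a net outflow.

1703.0

Goods balance = 1191.6 - 2043.7 = -852.1
Services balance = 416.9 - 1211.7 = -794.8
Trade balance (goods + services) = -852.1 + (-794.8) = -1646.9
Net primary income = 255.8 - 436.8 = -181.0
Net secondary income = 38.7
Current account = -1646.9 + (-181.0) + 38.7 = -1789.2
Financial account = -(-1789.2 + 43.6 + 42.6) = 1703.0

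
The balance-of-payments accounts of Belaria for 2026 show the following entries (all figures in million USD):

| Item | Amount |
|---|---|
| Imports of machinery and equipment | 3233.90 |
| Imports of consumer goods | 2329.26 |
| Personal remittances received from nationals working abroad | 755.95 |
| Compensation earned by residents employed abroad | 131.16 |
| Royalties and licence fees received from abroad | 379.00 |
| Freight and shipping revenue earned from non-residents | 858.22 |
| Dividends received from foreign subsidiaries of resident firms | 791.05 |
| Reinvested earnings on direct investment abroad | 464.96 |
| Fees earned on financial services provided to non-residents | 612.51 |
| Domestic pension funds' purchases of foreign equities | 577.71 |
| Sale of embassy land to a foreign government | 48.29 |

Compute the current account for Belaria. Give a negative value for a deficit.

-1570.31

Goods: -3233.90 - 2329.26 = -5563.16
Services: 858.22 + 612.51 + 379.00 = 1849.73
Primary income: 131.16 + 464.96 + 791.05 = 1387.17
Secondary income: 755.95
Current account = (-5563.16) + 1849.73 + 1387.17 + 755.95 = -1570.31
(Excluded from the current account — financial account: domestic pension funds' purchases of foreign equities 577.71; capital account: sale of embassy land to a foreign government 48.29.)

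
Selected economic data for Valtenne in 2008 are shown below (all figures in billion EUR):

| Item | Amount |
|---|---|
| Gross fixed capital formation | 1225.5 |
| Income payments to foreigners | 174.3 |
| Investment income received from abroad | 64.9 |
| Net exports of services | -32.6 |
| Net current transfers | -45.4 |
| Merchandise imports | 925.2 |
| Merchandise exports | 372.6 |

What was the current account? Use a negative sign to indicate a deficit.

Goods balance = 372.6 - 925.2 = -552.6
Services balance = -32.6
Trade balance (goods + services) = -552.6 + (-32.6) = -585.2
Net primary income = 64.9 - 174.3 = -109.4
Net secondary income = -45.4
Current account = -585.2 + (-109.4) + (-45.4) = -740.0

-740.0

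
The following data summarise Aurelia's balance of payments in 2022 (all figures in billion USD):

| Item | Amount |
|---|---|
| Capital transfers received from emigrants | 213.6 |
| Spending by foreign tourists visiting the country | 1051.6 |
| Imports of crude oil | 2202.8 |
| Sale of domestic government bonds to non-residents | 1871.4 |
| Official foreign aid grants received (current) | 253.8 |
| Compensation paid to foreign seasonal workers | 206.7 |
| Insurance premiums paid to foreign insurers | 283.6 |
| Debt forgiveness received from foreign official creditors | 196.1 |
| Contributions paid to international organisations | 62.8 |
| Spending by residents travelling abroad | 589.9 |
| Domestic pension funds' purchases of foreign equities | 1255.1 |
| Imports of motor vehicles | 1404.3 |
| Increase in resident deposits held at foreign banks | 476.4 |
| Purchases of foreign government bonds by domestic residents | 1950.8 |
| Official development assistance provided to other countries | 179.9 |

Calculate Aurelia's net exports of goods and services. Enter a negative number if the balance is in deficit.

Goods: -2202.8 - 1404.3 = -3607.1
Services: -283.6 - 589.9 + 1051.6 = 178.1
Trade balance = -3607.1 + 178.1 = -3429.0
(Excluded from the trade balance — capital account: capital transfers received from emigrants 213.6, debt forgiveness received from foreign official creditors 196.1; financial account: sale of domestic government bonds to non-residents 1871.4, domestic pension funds' purchases of foreign equities 1255.1, increase in resident deposits held at foreign banks 476.4, purchases of foreign government bonds by domestic residents 1950.8; secondary income: official foreign aid grants received (current) 253.8, contributions paid to international organisations 62.8, official development assistance provided to other countries 179.9; primary income: compensation paid to foreign seasonal workers 206.7.)

-3429.0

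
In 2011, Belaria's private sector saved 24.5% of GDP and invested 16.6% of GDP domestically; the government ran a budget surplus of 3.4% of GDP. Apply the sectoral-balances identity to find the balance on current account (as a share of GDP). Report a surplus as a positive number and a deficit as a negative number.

By the sectoral-balances identity, CA = (S_private - I) + (T - G).
Private balance = 24.5 - 16.6 = 7.9
Government balance (T - G) = 3.4
CA = 7.9 + 3.4 = 11.3

11.3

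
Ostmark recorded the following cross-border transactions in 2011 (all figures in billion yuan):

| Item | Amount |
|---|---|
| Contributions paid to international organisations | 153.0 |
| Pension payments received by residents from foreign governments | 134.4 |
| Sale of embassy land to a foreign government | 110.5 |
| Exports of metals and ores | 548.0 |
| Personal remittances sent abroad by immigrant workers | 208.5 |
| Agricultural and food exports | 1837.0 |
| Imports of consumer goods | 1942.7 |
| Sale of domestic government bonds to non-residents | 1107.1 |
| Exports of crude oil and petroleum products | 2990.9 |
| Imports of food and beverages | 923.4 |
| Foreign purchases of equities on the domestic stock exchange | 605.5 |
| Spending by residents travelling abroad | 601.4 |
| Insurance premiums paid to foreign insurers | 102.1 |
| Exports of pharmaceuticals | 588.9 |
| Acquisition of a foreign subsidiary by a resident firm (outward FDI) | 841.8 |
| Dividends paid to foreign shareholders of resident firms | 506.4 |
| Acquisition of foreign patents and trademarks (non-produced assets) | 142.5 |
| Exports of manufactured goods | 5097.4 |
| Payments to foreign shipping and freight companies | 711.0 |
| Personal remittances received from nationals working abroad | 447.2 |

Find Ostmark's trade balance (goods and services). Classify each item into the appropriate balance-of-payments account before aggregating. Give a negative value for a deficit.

6781.6

Goods: -1942.7 + 2990.9 - 923.4 + 588.9 + 1837.0 + 548.0 + 5097.4 = 8196.1
Services: -601.4 - 711.0 - 102.1 = -1414.5
Trade balance = 8196.1 + (-1414.5) = 6781.6
(Excluded from the trade balance — secondary income: contributions paid to international organisations 153.0, pension payments received by residents from foreign governments 134.4, personal remittances sent abroad by immigrant workers 208.5, personal remittances received from nationals working abroad 447.2; capital account: sale of embassy land to a foreign government 110.5, acquisition of foreign patents and trademarks (non-produced assets) 142.5; financial account: sale of domestic government bonds to non-residents 1107.1, foreign purchases of equities on the domestic stock exchange 605.5, acquisition of a foreign subsidiary by a resident firm (outward FDI) 841.8; primary income: dividends paid to foreign shareholders of resident firms 506.4.)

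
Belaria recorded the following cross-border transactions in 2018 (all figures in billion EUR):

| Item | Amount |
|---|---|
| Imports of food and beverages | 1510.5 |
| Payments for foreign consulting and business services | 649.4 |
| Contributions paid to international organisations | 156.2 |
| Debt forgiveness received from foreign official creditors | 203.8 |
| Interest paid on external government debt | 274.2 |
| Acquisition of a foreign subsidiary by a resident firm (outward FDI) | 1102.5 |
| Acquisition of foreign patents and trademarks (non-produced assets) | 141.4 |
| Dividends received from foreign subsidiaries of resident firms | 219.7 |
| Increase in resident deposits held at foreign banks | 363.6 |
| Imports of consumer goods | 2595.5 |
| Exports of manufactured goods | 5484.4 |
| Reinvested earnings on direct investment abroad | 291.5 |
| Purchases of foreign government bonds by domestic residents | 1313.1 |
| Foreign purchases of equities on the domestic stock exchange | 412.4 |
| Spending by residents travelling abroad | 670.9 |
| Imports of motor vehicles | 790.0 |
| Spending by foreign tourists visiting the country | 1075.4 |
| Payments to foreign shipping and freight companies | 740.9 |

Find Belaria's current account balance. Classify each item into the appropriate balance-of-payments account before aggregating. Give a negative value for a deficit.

Goods: -2595.5 + 5484.4 - 790.0 - 1510.5 = 588.4
Services: 1075.4 - 740.9 - 670.9 - 649.4 = -985.8
Primary income: 219.7 - 274.2 + 291.5 = 237.0
Secondary income: -156.2
Current account = 588.4 + (-985.8) + 237.0 + (-156.2) = -316.6
(Excluded from the current account — capital account: debt forgiveness received from foreign official creditors 203.8, acquisition of foreign patents and trademarks (non-produced assets) 141.4; financial account: acquisition of a foreign subsidiary by a resident firm (outward FDI) 1102.5, increase in resident deposits held at foreign banks 363.6, purchases of foreign government bonds by domestic residents 1313.1, foreign purchases of equities on the domestic stock exchange 412.4.)

-316.6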